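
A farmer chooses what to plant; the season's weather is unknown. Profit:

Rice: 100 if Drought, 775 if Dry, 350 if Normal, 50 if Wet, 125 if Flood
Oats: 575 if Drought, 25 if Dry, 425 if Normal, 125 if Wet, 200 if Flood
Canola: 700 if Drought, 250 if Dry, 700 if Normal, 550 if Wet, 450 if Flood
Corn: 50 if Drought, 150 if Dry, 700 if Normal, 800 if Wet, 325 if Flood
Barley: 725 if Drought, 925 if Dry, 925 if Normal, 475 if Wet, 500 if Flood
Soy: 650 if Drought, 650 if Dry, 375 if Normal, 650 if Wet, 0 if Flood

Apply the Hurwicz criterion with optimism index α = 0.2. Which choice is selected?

Barley

Rice: 0.2·775 + 0.8·50 = 195
Oats: 0.2·575 + 0.8·25 = 135
Canola: 0.2·700 + 0.8·250 = 340
Corn: 0.2·800 + 0.8·50 = 200
Barley: 0.2·925 + 0.8·475 = 565
Soy: 0.2·650 + 0.8·0 = 130
Highest Hurwicz score = 565 → Barley.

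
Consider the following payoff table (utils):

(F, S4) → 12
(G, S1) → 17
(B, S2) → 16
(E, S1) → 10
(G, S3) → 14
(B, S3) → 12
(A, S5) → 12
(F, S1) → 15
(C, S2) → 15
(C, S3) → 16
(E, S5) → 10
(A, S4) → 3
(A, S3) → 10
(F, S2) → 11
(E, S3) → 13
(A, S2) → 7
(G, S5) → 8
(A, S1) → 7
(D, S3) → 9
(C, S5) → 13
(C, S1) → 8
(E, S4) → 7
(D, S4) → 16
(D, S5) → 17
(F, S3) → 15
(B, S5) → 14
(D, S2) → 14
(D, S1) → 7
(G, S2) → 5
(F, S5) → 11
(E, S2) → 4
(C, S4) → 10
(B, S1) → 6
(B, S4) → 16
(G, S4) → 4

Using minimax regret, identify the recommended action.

Column bests: S1=17, S2=16, S3=16, S4=16, S5=17.
A regrets: 10, 9, 6, 13, 5 → max 13
B regrets: 11, 0, 4, 0, 3 → max 11
C regrets: 9, 1, 0, 6, 4 → max 9
D regrets: 10, 2, 7, 0, 0 → max 10
E regrets: 7, 12, 3, 9, 7 → max 12
F regrets: 2, 5, 1, 4, 6 → max 6
G regrets: 0, 11, 2, 12, 9 → max 12
Smallest max regret = 6 → F.

F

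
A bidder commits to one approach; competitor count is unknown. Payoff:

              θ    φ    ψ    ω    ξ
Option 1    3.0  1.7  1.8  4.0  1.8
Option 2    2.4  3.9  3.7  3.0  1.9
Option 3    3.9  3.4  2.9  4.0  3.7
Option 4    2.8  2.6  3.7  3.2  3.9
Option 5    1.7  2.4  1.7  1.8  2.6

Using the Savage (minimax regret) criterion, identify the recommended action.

Column bests: θ=3.9, φ=3.9, ψ=3.7, ω=4.0, ξ=3.9.
Option 1 regrets: 0.9, 2.2, 1.9, 0.0, 2.1 → max 2.2
Option 2 regrets: 1.5, 0.0, 0.0, 1.0, 2.0 → max 2.0
Option 3 regrets: 0.0, 0.5, 0.8, 0.0, 0.2 → max 0.8
Option 4 regrets: 1.1, 1.3, 0.0, 0.8, 0.0 → max 1.3
Option 5 regrets: 2.2, 1.5, 2.0, 2.2, 1.3 → max 2.2
Smallest max regret = 0.8 → Option 3.

Option 3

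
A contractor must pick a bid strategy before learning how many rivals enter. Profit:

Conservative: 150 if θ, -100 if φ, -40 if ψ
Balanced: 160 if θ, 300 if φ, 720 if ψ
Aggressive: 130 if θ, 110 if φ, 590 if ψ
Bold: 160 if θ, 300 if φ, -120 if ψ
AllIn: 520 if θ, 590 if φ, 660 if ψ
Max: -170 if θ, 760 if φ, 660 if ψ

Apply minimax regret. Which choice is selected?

Column bests: θ=520, φ=760, ψ=720.
Conservative regrets: 370, 860, 760 → max 860
Balanced regrets: 360, 460, 0 → max 460
Aggressive regrets: 390, 650, 130 → max 650
Bold regrets: 360, 460, 840 → max 840
AllIn regrets: 0, 170, 60 → max 170
Max regrets: 690, 0, 60 → max 690
Smallest max regret = 170 → AllIn.

AllIn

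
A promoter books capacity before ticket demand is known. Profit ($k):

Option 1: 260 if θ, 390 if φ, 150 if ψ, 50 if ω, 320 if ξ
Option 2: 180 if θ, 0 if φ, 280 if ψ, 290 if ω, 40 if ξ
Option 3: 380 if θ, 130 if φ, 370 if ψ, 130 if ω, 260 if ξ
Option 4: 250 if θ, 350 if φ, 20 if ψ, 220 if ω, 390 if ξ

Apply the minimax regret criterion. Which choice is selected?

Column bests: θ=380, φ=390, ψ=370, ω=290, ξ=390.
Option 1 regrets: 120, 0, 220, 240, 70 → max 240
Option 2 regrets: 200, 390, 90, 0, 350 → max 390
Option 3 regrets: 0, 260, 0, 160, 130 → max 260
Option 4 regrets: 130, 40, 350, 70, 0 → max 350
Smallest max regret = 240 → Option 1.

Option 1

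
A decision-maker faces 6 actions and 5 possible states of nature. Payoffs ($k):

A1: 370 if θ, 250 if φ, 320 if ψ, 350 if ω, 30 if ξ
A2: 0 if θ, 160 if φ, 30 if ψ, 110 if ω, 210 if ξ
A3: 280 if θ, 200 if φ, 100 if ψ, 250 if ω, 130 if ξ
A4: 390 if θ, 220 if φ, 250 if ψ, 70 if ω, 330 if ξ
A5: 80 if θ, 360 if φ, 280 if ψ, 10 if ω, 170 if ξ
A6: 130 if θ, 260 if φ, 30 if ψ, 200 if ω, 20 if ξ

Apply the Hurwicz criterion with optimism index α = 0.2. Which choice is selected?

A3

A1: 0.2·370 + 0.8·30 = 98
A2: 0.2·210 + 0.8·0 = 42
A3: 0.2·280 + 0.8·100 = 136
A4: 0.2·390 + 0.8·70 = 134
A5: 0.2·360 + 0.8·10 = 80
A6: 0.2·260 + 0.8·20 = 68
Highest Hurwicz score = 136 → A3.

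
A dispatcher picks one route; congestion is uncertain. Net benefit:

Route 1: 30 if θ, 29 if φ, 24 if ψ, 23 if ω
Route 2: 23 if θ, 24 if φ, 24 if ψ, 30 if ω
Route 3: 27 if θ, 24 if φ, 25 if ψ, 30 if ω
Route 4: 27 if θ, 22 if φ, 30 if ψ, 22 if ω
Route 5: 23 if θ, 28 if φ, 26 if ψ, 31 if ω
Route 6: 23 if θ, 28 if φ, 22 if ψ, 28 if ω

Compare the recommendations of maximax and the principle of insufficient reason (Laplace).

maximax → Route 5; laplace → Route 5 (agree)

Row maxima: Route 1=30, Route 2=30, Route 3=30, Route 4=30, Route 5=31, Route 6=28
Best best-case = 31 → Route 5.
Row averages: Route 1=26.5, Route 2=25.25, Route 3=26.5, Route 4=25.25, Route 5=27, Route 6=25.25
Highest average = 27 → Route 5.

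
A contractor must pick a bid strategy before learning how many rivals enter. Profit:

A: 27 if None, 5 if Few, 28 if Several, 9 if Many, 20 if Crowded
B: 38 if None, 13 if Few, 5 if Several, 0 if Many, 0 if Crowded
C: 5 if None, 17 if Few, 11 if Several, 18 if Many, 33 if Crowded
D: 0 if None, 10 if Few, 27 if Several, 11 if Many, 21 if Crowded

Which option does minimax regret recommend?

Column bests: None=38, Few=17, Several=28, Many=18, Crowded=33.
A regrets: 11, 12, 0, 9, 13 → max 13
B regrets: 0, 4, 23, 18, 33 → max 33
C regrets: 33, 0, 17, 0, 0 → max 33
D regrets: 38, 7, 1, 7, 12 → max 38
Smallest max regret = 13 → A.

A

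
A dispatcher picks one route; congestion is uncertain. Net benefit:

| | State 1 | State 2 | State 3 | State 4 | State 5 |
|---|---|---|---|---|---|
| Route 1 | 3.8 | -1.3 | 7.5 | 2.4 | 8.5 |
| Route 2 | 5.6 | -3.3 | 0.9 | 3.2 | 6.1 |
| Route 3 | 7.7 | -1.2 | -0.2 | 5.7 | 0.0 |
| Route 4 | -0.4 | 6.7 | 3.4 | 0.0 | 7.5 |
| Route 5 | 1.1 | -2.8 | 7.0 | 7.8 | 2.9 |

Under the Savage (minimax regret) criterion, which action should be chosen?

Route 1

Column bests: State 1=7.7, State 2=6.7, State 3=7.5, State 4=7.8, State 5=8.5.
Route 1 regrets: 3.9, 8.0, 0.0, 5.4, 0.0 → max 8.0
Route 2 regrets: 2.1, 10.0, 6.6, 4.6, 2.4 → max 10.0
Route 3 regrets: 0.0, 7.9, 7.7, 2.1, 8.5 → max 8.5
Route 4 regrets: 8.1, 0.0, 4.1, 7.8, 1.0 → max 8.1
Route 5 regrets: 6.6, 9.5, 0.5, 0.0, 5.6 → max 9.5
Smallest max regret = 8.0 → Route 1.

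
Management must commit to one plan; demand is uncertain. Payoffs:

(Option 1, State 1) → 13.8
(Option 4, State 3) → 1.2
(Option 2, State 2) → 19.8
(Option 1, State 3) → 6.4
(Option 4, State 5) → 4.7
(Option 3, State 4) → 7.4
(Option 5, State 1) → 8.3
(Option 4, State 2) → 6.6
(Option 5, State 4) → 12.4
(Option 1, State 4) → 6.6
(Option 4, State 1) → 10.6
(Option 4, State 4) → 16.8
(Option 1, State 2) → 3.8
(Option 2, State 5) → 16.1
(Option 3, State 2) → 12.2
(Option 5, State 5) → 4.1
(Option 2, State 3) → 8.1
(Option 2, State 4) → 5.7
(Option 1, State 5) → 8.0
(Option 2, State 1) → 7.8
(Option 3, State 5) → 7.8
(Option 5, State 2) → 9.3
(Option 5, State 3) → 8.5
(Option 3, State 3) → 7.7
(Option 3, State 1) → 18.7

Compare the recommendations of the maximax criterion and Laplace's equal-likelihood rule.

maximax → Option 2; laplace → Option 2 (agree)

Row maxima: Option 1=13.8, Option 2=19.8, Option 3=18.7, Option 4=16.8, Option 5=12.4
Best best-case = 19.8 → Option 2.
Row averages: Option 1=7.72, Option 2=11.5, Option 3=10.76, Option 4=7.98, Option 5=8.52
Highest average = 11.5 → Option 2.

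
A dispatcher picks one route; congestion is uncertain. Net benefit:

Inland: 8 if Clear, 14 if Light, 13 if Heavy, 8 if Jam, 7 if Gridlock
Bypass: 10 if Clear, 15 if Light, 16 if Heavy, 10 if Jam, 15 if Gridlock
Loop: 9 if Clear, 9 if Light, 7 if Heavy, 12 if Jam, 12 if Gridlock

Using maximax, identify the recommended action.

Row maxima: Inland=14, Bypass=16, Loop=12
Best best-case = 16 → Bypass.

Bypass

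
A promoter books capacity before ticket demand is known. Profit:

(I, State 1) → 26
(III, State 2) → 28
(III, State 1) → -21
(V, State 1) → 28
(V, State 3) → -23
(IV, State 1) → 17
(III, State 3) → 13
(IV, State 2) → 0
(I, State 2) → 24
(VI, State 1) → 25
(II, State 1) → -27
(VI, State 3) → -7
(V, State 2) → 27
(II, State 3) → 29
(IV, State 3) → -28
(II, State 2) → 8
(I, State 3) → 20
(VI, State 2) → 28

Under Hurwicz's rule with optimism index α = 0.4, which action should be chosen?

I

I: 0.4·26 + 0.6·20 = 22.4
II: 0.4·29 + 0.6·(-27) = -4.6
III: 0.4·28 + 0.6·(-21) = -1.4
IV: 0.4·17 + 0.6·(-28) = -10
V: 0.4·28 + 0.6·(-23) = -2.6
VI: 0.4·28 + 0.6·(-7) = 7
Highest Hurwicz score = 22.4 → I.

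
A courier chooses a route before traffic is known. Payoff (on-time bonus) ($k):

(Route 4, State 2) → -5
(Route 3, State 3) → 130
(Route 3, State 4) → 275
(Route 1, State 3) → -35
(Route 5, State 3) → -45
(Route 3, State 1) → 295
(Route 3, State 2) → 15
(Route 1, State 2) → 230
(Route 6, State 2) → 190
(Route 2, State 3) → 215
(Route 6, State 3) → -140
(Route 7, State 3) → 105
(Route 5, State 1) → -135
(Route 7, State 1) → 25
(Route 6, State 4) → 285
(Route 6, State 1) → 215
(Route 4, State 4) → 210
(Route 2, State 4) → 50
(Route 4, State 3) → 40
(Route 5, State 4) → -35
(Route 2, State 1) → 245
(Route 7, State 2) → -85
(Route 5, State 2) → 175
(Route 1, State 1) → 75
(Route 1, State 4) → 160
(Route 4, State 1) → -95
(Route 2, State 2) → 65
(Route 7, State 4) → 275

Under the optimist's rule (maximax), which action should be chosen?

Row maxima: Route 1=230, Route 2=245, Route 3=295, Route 4=210, Route 5=175, Route 6=285, Route 7=275
Best best-case = 295 → Route 3.

Route 3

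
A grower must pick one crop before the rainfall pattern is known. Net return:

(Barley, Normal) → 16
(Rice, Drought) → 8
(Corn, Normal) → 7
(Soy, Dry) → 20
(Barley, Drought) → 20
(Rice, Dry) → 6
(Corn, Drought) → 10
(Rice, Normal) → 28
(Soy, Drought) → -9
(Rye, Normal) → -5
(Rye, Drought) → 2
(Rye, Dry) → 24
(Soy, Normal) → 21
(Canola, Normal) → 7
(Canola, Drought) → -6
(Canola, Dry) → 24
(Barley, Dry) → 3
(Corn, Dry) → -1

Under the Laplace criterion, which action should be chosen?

Row averages: Corn=16/3, Barley=13, Rye=7, Soy=32/3, Rice=14, Canola=25/3
Highest average = 14 → Rice.

Rice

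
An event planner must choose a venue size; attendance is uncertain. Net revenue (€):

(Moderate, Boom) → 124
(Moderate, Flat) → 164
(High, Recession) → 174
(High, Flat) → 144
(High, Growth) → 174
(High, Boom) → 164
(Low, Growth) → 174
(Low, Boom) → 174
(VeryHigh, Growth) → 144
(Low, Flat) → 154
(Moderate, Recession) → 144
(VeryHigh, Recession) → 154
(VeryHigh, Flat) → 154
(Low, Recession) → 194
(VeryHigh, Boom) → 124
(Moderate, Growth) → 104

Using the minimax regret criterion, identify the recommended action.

Low

Column bests: Recession=194, Flat=164, Growth=174, Boom=174.
Low regrets: 0, 10, 0, 0 → max 10
Moderate regrets: 50, 0, 70, 50 → max 70
High regrets: 20, 20, 0, 10 → max 20
VeryHigh regrets: 40, 10, 30, 50 → max 50
Smallest max regret = 10 → Low.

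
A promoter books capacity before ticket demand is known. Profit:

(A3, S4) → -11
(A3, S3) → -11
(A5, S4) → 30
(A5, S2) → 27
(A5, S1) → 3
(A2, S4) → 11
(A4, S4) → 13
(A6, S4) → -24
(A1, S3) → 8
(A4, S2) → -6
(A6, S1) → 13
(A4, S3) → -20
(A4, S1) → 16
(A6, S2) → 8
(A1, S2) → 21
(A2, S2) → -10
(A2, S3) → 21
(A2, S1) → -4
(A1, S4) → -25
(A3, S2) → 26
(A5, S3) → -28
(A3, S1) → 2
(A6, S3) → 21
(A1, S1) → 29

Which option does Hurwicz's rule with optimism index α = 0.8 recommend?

A3

A1: 0.8·29 + 0.2·(-25) = 18.2
A2: 0.8·21 + 0.2·(-10) = 14.8
A3: 0.8·26 + 0.2·(-11) = 18.6
A4: 0.8·16 + 0.2·(-20) = 8.8
A5: 0.8·30 + 0.2·(-28) = 18.4
A6: 0.8·21 + 0.2·(-24) = 12
Highest Hurwicz score = 18.6 → A3.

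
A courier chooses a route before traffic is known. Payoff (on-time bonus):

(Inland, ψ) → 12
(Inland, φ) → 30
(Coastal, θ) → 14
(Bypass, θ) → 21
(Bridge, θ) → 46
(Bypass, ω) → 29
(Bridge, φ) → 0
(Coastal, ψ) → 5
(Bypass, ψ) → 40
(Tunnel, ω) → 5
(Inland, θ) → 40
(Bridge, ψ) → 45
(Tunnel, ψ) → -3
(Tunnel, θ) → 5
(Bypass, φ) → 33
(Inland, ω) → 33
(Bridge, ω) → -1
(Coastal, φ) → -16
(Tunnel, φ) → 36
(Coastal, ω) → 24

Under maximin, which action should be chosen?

Bypass

Row minima: Coastal=-16, Tunnel=-3, Bridge=-1, Bypass=21, Inland=12
Best worst-case = 21 → Bypass.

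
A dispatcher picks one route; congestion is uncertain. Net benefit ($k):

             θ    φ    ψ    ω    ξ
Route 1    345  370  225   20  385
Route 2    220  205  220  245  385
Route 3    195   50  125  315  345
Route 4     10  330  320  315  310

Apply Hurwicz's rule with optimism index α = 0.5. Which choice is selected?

Route 1: 0.5·385 + 0.5·20 = 202.5
Route 2: 0.5·385 + 0.5·205 = 295
Route 3: 0.5·345 + 0.5·50 = 197.5
Route 4: 0.5·330 + 0.5·10 = 170
Highest Hurwicz score = 295 → Route 2.

Route 2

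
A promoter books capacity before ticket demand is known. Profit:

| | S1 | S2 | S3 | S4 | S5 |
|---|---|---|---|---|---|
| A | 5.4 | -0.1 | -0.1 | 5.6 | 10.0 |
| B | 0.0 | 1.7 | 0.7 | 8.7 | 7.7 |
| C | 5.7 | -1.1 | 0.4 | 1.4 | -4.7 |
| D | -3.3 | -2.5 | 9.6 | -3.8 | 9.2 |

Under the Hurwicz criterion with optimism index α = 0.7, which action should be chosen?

A

A: 0.7·10.0 + 0.3·(-0.1) = 6.97
B: 0.7·8.7 + 0.3·0.0 = 6.09
C: 0.7·5.7 + 0.3·(-4.7) = 2.58
D: 0.7·9.6 + 0.3·(-3.8) = 5.58
Highest Hurwicz score = 6.97 → A.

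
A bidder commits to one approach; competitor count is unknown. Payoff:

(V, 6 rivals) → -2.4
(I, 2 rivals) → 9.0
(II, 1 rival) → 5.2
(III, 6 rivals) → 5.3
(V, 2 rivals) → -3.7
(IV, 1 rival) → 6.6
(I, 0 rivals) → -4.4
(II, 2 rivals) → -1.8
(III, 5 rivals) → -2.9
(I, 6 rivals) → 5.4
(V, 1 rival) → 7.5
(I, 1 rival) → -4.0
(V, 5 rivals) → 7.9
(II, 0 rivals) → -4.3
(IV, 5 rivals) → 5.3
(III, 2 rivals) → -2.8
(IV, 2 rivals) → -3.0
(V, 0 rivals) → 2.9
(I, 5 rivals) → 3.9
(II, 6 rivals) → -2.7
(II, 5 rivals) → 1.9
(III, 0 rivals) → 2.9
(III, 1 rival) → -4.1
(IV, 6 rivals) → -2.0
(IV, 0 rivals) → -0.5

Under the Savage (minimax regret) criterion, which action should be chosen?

II

Column bests: 0 rivals=2.9, 1 rival=7.5, 2 rivals=9.0, 5 rivals=7.9, 6 rivals=5.4.
I regrets: 7.3, 11.5, 0.0, 4.0, 0.0 → max 11.5
II regrets: 7.2, 2.3, 10.8, 6.0, 8.1 → max 10.8
III regrets: 0.0, 11.6, 11.8, 10.8, 0.1 → max 11.8
IV regrets: 3.4, 0.9, 12.0, 2.6, 7.4 → max 12.0
V regrets: 0.0, 0.0, 12.7, 0.0, 7.8 → max 12.7
Smallest max regret = 10.8 → II.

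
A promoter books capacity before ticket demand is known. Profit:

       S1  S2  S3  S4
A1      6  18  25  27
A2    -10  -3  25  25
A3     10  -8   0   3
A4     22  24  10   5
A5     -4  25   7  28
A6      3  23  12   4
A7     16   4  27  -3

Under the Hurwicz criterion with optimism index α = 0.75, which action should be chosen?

A1: 0.75·27 + 0.25·6 = 21.75
A2: 0.75·25 + 0.25·(-10) = 16.25
A3: 0.75·10 + 0.25·(-8) = 5.5
A4: 0.75·24 + 0.25·5 = 19.25
A5: 0.75·28 + 0.25·(-4) = 20
A6: 0.75·23 + 0.25·3 = 18
A7: 0.75·27 + 0.25·(-3) = 19.5
Highest Hurwicz score = 21.75 → A1.

A1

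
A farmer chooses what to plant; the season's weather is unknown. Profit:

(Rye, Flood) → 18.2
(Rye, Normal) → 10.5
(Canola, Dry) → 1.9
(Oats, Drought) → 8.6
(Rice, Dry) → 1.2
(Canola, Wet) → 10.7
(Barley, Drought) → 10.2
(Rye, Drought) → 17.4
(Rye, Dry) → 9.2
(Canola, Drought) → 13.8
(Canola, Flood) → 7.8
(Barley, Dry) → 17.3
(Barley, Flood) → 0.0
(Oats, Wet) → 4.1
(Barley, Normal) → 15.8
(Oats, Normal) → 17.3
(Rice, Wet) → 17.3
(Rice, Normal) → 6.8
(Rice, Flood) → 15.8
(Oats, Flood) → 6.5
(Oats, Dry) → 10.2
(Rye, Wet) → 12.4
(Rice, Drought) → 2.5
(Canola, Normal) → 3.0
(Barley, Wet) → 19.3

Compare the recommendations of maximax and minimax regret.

maximax → Barley; minimax regret → Rye (disagree)

Row maxima: Barley=19.3, Rye=18.2, Rice=17.3, Oats=17.3, Canola=13.8
Best best-case = 19.3 → Barley.
Column bests: Drought=17.4, Dry=17.3, Normal=17.3, Wet=19.3, Flood=18.2.
Barley regrets: 7.2, 0.0, 1.5, 0.0, 18.2 → max 18.2
Rye regrets: 0.0, 8.1, 6.8, 6.9, 0.0 → max 8.1
Rice regrets: 14.9, 16.1, 10.5, 2.0, 2.4 → max 16.1
Oats regrets: 8.8, 7.1, 0.0, 15.2, 11.7 → max 15.2
Canola regrets: 3.6, 15.4, 14.3, 8.6, 10.4 → max 15.4
Smallest max regret = 8.1 → Rye.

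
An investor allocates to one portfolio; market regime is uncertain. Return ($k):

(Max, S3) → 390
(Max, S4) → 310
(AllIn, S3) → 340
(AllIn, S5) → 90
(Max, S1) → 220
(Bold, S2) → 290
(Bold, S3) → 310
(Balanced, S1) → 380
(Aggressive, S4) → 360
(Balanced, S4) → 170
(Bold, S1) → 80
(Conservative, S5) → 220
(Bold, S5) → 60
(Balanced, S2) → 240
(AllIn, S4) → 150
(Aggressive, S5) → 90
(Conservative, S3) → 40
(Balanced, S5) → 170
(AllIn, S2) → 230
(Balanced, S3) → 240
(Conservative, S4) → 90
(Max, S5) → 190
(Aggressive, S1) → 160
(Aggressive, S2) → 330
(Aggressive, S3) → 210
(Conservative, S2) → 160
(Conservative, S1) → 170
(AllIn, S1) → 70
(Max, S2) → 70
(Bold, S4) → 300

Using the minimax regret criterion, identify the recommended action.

Balanced

Column bests: S1=380, S2=330, S3=390, S4=360, S5=220.
Conservative regrets: 210, 170, 350, 270, 0 → max 350
Balanced regrets: 0, 90, 150, 190, 50 → max 190
Aggressive regrets: 220, 0, 180, 0, 130 → max 220
Bold regrets: 300, 40, 80, 60, 160 → max 300
AllIn regrets: 310, 100, 50, 210, 130 → max 310
Max regrets: 160, 260, 0, 50, 30 → max 260
Smallest max regret = 190 → Balanced.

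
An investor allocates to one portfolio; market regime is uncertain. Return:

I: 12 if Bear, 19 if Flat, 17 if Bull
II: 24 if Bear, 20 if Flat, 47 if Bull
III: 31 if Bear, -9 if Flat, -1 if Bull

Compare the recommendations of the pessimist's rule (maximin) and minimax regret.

maximin → II; minimax regret → II (agree)

Row minima: I=12, II=20, III=-9
Best worst-case = 20 → II.
Column bests: Bear=31, Flat=20, Bull=47.
I regrets: 19, 1, 30 → max 30
II regrets: 7, 0, 0 → max 7
III regrets: 0, 29, 48 → max 48
Smallest max regret = 7 → II.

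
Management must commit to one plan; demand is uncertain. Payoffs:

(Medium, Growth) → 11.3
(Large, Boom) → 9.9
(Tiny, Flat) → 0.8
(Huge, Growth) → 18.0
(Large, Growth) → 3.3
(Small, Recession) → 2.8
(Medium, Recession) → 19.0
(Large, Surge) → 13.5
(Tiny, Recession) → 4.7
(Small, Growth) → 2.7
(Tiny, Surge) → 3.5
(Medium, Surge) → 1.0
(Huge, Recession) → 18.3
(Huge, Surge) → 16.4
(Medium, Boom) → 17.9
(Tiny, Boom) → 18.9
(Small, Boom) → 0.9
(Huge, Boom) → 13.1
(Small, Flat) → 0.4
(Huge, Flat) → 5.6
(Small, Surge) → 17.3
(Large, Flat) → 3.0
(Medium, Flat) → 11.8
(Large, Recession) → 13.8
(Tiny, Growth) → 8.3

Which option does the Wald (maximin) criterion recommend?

Row minima: Tiny=0.8, Small=0.4, Medium=1.0, Large=3.0, Huge=5.6
Best worst-case = 5.6 → Huge.

Huge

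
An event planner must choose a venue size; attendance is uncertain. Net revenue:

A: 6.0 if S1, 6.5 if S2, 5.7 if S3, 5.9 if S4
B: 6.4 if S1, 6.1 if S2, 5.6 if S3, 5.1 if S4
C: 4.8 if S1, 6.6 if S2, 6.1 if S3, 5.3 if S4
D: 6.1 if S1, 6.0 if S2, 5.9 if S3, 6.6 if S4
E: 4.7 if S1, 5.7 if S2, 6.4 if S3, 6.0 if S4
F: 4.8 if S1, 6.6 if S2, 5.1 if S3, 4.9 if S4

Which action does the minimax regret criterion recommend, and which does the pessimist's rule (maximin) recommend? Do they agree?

minimax regret → D; maximin → D (agree)

Column bests: S1=6.4, S2=6.6, S3=6.4, S4=6.6.
A regrets: 0.4, 0.1, 0.7, 0.7 → max 0.7
B regrets: 0.0, 0.5, 0.8, 1.5 → max 1.5
C regrets: 1.6, 0.0, 0.3, 1.3 → max 1.6
D regrets: 0.3, 0.6, 0.5, 0.0 → max 0.6
E regrets: 1.7, 0.9, 0.0, 0.6 → max 1.7
F regrets: 1.6, 0.0, 1.3, 1.7 → max 1.7
Smallest max regret = 0.6 → D.
Row minima: A=5.7, B=5.1, C=4.8, D=5.9, E=4.7, F=4.8
Best worst-case = 5.9 → D.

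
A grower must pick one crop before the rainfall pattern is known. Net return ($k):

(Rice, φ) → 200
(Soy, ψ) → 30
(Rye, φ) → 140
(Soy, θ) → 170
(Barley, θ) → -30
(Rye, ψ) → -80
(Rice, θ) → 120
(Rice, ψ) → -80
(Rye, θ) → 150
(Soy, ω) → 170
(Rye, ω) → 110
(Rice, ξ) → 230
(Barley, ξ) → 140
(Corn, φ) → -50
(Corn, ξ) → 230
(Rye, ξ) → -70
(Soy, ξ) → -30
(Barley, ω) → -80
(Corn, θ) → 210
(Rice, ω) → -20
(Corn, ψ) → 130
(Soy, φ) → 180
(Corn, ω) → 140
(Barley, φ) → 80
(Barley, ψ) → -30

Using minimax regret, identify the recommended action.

Rice

Column bests: θ=210, φ=200, ψ=130, ω=170, ξ=230.
Corn regrets: 0, 250, 0, 30, 0 → max 250
Soy regrets: 40, 20, 100, 0, 260 → max 260
Rye regrets: 60, 60, 210, 60, 300 → max 300
Rice regrets: 90, 0, 210, 190, 0 → max 210
Barley regrets: 240, 120, 160, 250, 90 → max 250
Smallest max regret = 210 → Rice.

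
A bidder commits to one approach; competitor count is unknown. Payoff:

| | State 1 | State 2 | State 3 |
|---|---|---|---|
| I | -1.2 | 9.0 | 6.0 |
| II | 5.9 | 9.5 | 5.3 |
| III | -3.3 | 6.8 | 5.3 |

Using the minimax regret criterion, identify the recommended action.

Column bests: State 1=5.9, State 2=9.5, State 3=6.0.
I regrets: 7.1, 0.5, 0.0 → max 7.1
II regrets: 0.0, 0.0, 0.7 → max 0.7
III regrets: 9.2, 2.7, 0.7 → max 9.2
Smallest max regret = 0.7 → II.

II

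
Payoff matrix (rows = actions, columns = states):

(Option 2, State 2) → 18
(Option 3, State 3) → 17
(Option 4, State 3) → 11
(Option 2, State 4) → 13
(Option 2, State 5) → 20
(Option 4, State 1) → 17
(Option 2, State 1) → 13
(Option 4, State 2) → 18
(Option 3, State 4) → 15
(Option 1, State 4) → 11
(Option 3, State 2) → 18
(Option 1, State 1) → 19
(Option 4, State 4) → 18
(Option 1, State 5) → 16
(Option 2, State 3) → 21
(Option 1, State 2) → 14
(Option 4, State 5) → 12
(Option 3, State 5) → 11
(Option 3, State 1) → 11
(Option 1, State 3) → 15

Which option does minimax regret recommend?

Option 2

Column bests: State 1=19, State 2=18, State 3=21, State 4=18, State 5=20.
Option 1 regrets: 0, 4, 6, 7, 4 → max 7
Option 2 regrets: 6, 0, 0, 5, 0 → max 6
Option 3 regrets: 8, 0, 4, 3, 9 → max 9
Option 4 regrets: 2, 0, 10, 0, 8 → max 10
Smallest max regret = 6 → Option 2.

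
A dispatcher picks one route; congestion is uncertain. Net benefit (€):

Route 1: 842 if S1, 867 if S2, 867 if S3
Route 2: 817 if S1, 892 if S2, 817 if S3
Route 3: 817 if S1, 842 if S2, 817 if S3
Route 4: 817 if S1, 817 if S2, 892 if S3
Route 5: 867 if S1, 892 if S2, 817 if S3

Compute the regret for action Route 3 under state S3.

Best payoff under S3 is 892.
Regret = 892 − 817 = 75.

75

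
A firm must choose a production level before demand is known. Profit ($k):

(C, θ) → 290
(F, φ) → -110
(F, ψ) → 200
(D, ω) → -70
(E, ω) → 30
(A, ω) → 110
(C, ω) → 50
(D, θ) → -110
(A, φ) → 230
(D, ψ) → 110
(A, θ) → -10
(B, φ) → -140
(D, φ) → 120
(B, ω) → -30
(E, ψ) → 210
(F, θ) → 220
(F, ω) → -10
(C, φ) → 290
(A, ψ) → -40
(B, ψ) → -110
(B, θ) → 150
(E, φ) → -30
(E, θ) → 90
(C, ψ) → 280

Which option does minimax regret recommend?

C

Column bests: θ=290, φ=290, ψ=280, ω=110.
A regrets: 300, 60, 320, 0 → max 320
B regrets: 140, 430, 390, 140 → max 430
C regrets: 0, 0, 0, 60 → max 60
D regrets: 400, 170, 170, 180 → max 400
E regrets: 200, 320, 70, 80 → max 320
F regrets: 70, 400, 80, 120 → max 400
Smallest max regret = 60 → C.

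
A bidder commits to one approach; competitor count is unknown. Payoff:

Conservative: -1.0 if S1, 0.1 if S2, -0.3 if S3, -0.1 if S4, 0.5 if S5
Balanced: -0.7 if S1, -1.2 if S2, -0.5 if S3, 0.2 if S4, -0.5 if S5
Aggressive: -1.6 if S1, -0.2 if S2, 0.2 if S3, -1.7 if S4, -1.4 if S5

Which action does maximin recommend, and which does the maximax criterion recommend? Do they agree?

Row minima: Conservative=-1.0, Balanced=-1.2, Aggressive=-1.7
Best worst-case = -1.0 → Conservative.
Row maxima: Conservative=0.5, Balanced=0.2, Aggressive=0.2
Best best-case = 0.5 → Conservative.

maximin → Conservative; maximax → Conservative (agree)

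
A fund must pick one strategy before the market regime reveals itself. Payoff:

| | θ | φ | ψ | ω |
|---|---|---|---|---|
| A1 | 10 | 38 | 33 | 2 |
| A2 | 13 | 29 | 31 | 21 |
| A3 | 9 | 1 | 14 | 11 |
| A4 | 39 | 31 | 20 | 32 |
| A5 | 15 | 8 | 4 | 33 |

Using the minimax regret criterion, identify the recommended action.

Column bests: θ=39, φ=38, ψ=33, ω=33.
A1 regrets: 29, 0, 0, 31 → max 31
A2 regrets: 26, 9, 2, 12 → max 26
A3 regrets: 30, 37, 19, 22 → max 37
A4 regrets: 0, 7, 13, 1 → max 13
A5 regrets: 24, 30, 29, 0 → max 30
Smallest max regret = 13 → A4.

A4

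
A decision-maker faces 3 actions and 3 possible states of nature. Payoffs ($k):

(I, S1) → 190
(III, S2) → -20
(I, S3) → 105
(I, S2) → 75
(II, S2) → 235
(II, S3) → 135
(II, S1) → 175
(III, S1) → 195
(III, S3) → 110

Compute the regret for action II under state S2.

Best payoff under S2 is 235.
Regret = 235 − 235 = 0.

0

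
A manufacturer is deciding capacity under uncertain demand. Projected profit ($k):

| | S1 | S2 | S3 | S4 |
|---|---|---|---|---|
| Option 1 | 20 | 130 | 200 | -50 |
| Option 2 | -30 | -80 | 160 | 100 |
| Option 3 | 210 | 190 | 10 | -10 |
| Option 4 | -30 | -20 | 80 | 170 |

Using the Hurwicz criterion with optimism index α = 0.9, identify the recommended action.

Option 1: 0.9·200 + 0.1·(-50) = 175
Option 2: 0.9·160 + 0.1·(-80) = 136
Option 3: 0.9·210 + 0.1·(-10) = 188
Option 4: 0.9·170 + 0.1·(-30) = 150
Highest Hurwicz score = 188 → Option 3.

Option 3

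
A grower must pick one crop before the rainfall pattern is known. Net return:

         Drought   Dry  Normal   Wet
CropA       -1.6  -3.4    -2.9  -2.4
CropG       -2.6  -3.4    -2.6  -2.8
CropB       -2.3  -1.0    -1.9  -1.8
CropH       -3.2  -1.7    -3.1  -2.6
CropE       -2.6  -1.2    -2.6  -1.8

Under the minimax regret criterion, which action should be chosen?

Column bests: Drought=-1.6, Dry=-1.0, Normal=-1.9, Wet=-1.8.
CropA regrets: 0.0, 2.4, 1.0, 0.6 → max 2.4
CropG regrets: 1.0, 2.4, 0.7, 1.0 → max 2.4
CropB regrets: 0.7, 0.0, 0.0, 0.0 → max 0.7
CropH regrets: 1.6, 0.7, 1.2, 0.8 → max 1.6
CropE regrets: 1.0, 0.2, 0.7, 0.0 → max 1.0
Smallest max regret = 0.7 → CropB.

CropB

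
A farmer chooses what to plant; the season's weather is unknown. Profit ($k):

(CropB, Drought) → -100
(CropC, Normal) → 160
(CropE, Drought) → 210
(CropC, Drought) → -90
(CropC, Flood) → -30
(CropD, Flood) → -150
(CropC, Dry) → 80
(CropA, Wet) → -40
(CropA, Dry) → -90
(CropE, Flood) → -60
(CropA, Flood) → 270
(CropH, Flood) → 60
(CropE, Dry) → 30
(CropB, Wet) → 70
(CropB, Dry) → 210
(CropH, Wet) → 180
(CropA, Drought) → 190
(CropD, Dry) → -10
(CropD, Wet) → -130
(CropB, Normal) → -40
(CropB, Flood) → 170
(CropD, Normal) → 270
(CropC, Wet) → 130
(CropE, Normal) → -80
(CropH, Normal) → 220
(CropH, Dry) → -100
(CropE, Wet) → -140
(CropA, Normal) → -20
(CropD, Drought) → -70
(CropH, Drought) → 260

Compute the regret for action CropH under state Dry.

310

Best payoff under Dry is 210.
Regret = 210 − (-100) = 310.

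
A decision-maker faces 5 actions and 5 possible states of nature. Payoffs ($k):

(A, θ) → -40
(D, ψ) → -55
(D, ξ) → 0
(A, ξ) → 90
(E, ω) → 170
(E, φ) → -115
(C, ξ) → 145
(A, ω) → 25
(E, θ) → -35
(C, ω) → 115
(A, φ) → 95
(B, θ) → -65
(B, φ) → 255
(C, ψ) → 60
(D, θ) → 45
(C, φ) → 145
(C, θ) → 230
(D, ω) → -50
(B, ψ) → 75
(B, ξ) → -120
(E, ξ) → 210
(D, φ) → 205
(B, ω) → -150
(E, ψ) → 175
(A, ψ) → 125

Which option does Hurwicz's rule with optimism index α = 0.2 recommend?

A: 0.2·125 + 0.8·(-40) = -7
B: 0.2·255 + 0.8·(-150) = -69
C: 0.2·230 + 0.8·60 = 94
D: 0.2·205 + 0.8·(-55) = -3
E: 0.2·210 + 0.8·(-115) = -50
Highest Hurwicz score = 94 → C.

C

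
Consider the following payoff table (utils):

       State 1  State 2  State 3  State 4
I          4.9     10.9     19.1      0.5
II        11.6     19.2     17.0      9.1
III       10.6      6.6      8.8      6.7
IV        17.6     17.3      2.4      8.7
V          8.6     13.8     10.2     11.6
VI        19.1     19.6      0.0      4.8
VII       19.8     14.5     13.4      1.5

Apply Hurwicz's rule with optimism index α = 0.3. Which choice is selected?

II

I: 0.3·19.1 + 0.7·0.5 = 6.08
II: 0.3·19.2 + 0.7·9.1 = 12.13
III: 0.3·10.6 + 0.7·6.6 = 7.8
IV: 0.3·17.6 + 0.7·2.4 = 6.96
V: 0.3·13.8 + 0.7·8.6 = 10.16
VI: 0.3·19.6 + 0.7·0.0 = 5.88
VII: 0.3·19.8 + 0.7·1.5 = 6.99
Highest Hurwicz score = 12.13 → II.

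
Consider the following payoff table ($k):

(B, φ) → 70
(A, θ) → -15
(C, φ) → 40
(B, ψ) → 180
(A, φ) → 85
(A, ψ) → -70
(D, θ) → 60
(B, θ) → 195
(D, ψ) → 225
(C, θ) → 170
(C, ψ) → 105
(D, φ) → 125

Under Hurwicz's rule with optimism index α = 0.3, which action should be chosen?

A: 0.3·85 + 0.7·(-70) = -23.5
B: 0.3·195 + 0.7·70 = 107.5
C: 0.3·170 + 0.7·40 = 79
D: 0.3·225 + 0.7·60 = 109.5
Highest Hurwicz score = 109.5 → D.

D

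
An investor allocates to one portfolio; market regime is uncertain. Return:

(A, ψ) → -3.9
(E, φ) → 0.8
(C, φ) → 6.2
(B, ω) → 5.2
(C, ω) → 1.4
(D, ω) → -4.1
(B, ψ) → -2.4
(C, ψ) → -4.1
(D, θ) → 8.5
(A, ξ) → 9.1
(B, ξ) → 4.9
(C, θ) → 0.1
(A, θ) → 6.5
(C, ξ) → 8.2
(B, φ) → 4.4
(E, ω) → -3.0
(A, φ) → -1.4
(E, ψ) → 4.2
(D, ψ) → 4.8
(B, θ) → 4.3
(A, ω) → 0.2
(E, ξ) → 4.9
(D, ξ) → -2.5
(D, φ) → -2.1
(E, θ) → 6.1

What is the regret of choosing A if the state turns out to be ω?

5.0

Best payoff under ω is 5.2.
Regret = 5.2 − 0.2 = 5.0.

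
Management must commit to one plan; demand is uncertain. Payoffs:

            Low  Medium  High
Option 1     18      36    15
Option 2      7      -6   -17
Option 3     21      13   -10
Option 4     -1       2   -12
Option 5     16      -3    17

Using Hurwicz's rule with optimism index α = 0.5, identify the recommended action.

Option 1

Option 1: 0.5·36 + 0.5·15 = 25.5
Option 2: 0.5·7 + 0.5·(-17) = -5
Option 3: 0.5·21 + 0.5·(-10) = 5.5
Option 4: 0.5·2 + 0.5·(-12) = -5
Option 5: 0.5·17 + 0.5·(-3) = 7
Highest Hurwicz score = 25.5 → Option 1.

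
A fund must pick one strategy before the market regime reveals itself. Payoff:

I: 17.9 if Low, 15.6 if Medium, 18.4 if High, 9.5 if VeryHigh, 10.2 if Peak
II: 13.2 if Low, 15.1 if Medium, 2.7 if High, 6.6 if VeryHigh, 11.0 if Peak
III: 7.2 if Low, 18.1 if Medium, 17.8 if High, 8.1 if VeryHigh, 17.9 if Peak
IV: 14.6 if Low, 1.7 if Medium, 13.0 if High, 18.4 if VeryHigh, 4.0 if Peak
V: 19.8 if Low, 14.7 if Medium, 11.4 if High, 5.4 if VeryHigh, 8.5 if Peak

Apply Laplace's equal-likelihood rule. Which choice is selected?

I

Row averages: I=14.32, II=9.72, III=13.82, IV=10.34, V=11.96
Highest average = 14.32 → I.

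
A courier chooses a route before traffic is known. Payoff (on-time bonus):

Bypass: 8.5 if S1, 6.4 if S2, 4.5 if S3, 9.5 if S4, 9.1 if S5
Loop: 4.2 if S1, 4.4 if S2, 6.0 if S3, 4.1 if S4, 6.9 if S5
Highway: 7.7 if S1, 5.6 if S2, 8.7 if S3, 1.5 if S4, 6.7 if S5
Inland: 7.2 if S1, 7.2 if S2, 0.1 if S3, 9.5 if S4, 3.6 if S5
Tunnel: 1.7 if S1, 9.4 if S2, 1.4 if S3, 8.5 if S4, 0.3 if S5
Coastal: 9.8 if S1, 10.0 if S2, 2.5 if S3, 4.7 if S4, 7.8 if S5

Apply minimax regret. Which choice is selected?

Bypass

Column bests: S1=9.8, S2=10.0, S3=8.7, S4=9.5, S5=9.1.
Bypass regrets: 1.3, 3.6, 4.2, 0.0, 0.0 → max 4.2
Loop regrets: 5.6, 5.6, 2.7, 5.4, 2.2 → max 5.6
Highway regrets: 2.1, 4.4, 0.0, 8.0, 2.4 → max 8.0
Inland regrets: 2.6, 2.8, 8.6, 0.0, 5.5 → max 8.6
Tunnel regrets: 8.1, 0.6, 7.3, 1.0, 8.8 → max 8.8
Coastal regrets: 0.0, 0.0, 6.2, 4.8, 1.3 → max 6.2
Smallest max regret = 4.2 → Bypass.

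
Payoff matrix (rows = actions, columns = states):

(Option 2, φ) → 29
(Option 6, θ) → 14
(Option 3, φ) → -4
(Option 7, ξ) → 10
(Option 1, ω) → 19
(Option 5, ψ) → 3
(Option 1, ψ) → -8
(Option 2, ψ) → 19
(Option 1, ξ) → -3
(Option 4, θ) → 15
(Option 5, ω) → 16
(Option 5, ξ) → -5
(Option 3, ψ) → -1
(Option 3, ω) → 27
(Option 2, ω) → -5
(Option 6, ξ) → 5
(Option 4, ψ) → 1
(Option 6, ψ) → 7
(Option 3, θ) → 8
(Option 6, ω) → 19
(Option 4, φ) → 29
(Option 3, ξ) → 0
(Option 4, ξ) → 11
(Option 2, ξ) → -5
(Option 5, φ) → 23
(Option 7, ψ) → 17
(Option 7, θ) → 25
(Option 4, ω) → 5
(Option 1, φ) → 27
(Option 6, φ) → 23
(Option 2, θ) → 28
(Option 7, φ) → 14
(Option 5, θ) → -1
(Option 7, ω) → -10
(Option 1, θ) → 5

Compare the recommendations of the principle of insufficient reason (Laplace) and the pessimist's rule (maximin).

Row averages: Option 1=8, Option 2=13.2, Option 3=6, Option 4=12.2, Option 5=7.2, Option 6=13.6, Option 7=11.2
Highest average = 13.6 → Option 6.
Row minima: Option 1=-8, Option 2=-5, Option 3=-4, Option 4=1, Option 5=-5, Option 6=5, Option 7=-10
Best worst-case = 5 → Option 6.

laplace → Option 6; maximin → Option 6 (agree)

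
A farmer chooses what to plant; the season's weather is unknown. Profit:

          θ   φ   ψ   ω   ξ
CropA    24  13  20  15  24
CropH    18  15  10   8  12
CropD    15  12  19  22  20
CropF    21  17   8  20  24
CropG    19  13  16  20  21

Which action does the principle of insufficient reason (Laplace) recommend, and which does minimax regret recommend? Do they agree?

laplace → CropA; minimax regret → CropG (disagree)

Row averages: CropA=19.2, CropH=12.6, CropD=17.6, CropF=18, CropG=17.8
Highest average = 19.2 → CropA.
Column bests: θ=24, φ=17, ψ=20, ω=22, ξ=24.
CropA regrets: 0, 4, 0, 7, 0 → max 7
CropH regrets: 6, 2, 10, 14, 12 → max 14
CropD regrets: 9, 5, 1, 0, 4 → max 9
CropF regrets: 3, 0, 12, 2, 0 → max 12
CropG regrets: 5, 4, 4, 2, 3 → max 5
Smallest max regret = 5 → CropG.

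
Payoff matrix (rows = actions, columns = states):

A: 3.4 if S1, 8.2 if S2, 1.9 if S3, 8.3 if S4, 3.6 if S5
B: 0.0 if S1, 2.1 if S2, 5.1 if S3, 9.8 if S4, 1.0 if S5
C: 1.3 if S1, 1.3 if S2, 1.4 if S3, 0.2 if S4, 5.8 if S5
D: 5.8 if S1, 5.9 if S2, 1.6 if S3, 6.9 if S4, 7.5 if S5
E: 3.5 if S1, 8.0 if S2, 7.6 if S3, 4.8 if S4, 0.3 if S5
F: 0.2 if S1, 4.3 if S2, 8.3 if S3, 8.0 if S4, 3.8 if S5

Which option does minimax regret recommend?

Column bests: S1=5.8, S2=8.2, S3=8.3, S4=9.8, S5=7.5.
A regrets: 2.4, 0.0, 6.4, 1.5, 3.9 → max 6.4
B regrets: 5.8, 6.1, 3.2, 0.0, 6.5 → max 6.5
C regrets: 4.5, 6.9, 6.9, 9.6, 1.7 → max 9.6
D regrets: 0.0, 2.3, 6.7, 2.9, 0.0 → max 6.7
E regrets: 2.3, 0.2, 0.7, 5.0, 7.2 → max 7.2
F regrets: 5.6, 3.9, 0.0, 1.8, 3.7 → max 5.6
Smallest max regret = 5.6 → F.

F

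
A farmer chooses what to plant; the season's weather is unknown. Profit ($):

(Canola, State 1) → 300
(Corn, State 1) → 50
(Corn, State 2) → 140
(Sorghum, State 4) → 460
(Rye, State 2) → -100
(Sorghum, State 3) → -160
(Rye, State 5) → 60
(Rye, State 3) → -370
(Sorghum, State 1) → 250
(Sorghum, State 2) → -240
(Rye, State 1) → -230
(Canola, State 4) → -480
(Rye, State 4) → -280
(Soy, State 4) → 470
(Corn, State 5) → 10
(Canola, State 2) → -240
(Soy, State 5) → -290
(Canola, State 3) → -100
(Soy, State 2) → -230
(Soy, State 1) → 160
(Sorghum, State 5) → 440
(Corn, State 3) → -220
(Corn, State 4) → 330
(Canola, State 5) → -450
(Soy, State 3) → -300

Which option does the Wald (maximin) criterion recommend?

Corn

Row minima: Soy=-300, Sorghum=-240, Canola=-480, Rye=-370, Corn=-220
Best worst-case = -220 → Corn.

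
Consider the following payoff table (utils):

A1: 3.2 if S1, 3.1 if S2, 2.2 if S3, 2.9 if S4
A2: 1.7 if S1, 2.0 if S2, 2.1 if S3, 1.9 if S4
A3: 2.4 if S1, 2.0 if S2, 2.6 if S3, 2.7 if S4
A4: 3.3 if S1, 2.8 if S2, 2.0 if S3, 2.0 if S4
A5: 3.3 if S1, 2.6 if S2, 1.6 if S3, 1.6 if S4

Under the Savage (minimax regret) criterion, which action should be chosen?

Column bests: S1=3.3, S2=3.1, S3=2.6, S4=2.9.
A1 regrets: 0.1, 0.0, 0.4, 0.0 → max 0.4
A2 regrets: 1.6, 1.1, 0.5, 1.0 → max 1.6
A3 regrets: 0.9, 1.1, 0.0, 0.2 → max 1.1
A4 regrets: 0.0, 0.3, 0.6, 0.9 → max 0.9
A5 regrets: 0.0, 0.5, 1.0, 1.3 → max 1.3
Smallest max regret = 0.4 → A1.

A1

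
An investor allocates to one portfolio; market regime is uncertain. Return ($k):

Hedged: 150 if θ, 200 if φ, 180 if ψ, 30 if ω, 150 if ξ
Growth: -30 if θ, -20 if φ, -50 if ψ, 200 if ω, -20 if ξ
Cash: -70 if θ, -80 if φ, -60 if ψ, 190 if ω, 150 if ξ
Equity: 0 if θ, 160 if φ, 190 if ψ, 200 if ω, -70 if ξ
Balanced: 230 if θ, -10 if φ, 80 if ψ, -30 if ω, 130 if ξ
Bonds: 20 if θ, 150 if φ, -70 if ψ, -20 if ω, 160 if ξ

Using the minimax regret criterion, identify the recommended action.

Column bests: θ=230, φ=200, ψ=190, ω=200, ξ=160.
Hedged regrets: 80, 0, 10, 170, 10 → max 170
Growth regrets: 260, 220, 240, 0, 180 → max 260
Cash regrets: 300, 280, 250, 10, 10 → max 300
Equity regrets: 230, 40, 0, 0, 230 → max 230
Balanced regrets: 0, 210, 110, 230, 30 → max 230
Bonds regrets: 210, 50, 260, 220, 0 → max 260
Smallest max regret = 170 → Hedged.

Hedged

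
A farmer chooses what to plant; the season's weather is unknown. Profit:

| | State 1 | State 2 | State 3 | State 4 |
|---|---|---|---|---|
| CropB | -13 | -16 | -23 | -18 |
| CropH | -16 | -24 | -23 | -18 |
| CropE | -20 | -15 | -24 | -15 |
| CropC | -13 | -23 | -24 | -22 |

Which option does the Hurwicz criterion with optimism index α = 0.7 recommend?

CropB

CropB: 0.7·(-13) + 0.3·(-23) = -16
CropH: 0.7·(-16) + 0.3·(-24) = -18.4
CropE: 0.7·(-15) + 0.3·(-24) = -17.7
CropC: 0.7·(-13) + 0.3·(-24) = -16.3
Highest Hurwicz score = -16 → CropB.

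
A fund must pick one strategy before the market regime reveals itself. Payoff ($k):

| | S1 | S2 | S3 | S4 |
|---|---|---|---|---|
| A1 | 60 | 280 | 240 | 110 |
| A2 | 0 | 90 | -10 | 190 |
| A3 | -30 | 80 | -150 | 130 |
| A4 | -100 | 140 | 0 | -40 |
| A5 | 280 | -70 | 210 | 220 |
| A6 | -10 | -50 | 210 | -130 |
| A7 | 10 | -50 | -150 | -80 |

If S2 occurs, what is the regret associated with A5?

350

Best payoff under S2 is 280.
Regret = 280 − (-70) = 350.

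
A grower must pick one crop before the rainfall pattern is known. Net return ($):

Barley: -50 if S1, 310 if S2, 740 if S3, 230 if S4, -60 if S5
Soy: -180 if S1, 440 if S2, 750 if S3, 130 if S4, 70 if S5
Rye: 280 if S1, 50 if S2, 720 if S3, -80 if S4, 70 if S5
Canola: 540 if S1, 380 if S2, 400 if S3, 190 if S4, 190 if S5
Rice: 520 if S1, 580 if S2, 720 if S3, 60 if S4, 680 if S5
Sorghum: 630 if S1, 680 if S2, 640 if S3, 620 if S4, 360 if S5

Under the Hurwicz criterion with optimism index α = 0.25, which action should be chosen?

Sorghum

Barley: 0.25·740 + 0.75·(-60) = 140
Soy: 0.25·750 + 0.75·(-180) = 52.5
Rye: 0.25·720 + 0.75·(-80) = 120
Canola: 0.25·540 + 0.75·190 = 277.5
Rice: 0.25·720 + 0.75·60 = 225
Sorghum: 0.25·680 + 0.75·360 = 440
Highest Hurwicz score = 440 → Sorghum.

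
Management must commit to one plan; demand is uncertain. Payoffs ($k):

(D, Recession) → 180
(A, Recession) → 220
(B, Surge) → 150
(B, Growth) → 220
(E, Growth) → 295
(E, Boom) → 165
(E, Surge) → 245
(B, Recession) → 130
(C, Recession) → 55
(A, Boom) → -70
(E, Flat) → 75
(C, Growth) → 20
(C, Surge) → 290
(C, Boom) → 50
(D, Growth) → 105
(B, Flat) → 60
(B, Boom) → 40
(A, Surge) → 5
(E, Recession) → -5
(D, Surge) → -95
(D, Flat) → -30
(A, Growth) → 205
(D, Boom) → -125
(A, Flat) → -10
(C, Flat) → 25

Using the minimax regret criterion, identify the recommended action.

Column bests: Recession=220, Flat=75, Growth=295, Boom=165, Surge=290.
A regrets: 0, 85, 90, 235, 285 → max 285
B regrets: 90, 15, 75, 125, 140 → max 140
C regrets: 165, 50, 275, 115, 0 → max 275
D regrets: 40, 105, 190, 290, 385 → max 385
E regrets: 225, 0, 0, 0, 45 → max 225
Smallest max regret = 140 → B.

B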